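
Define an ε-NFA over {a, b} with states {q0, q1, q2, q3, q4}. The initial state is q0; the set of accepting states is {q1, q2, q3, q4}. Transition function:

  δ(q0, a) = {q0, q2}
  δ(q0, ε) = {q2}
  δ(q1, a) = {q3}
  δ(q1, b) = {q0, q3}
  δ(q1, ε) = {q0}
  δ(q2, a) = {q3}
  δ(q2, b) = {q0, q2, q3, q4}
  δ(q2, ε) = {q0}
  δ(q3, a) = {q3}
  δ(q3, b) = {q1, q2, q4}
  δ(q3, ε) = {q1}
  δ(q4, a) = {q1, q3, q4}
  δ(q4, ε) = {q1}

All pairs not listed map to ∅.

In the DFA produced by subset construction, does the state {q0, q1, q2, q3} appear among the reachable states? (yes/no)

yes

Start state of the DFA: {q0, q2} (ε-closure of the NFA start).
{q0, q2} --a--> {q0, q1, q2, q3}  [new]
{q0, q2} --b--> {q0, q1, q2, q3, q4}  [new]
{q0, q1, q2, q3} --a--> {q0, q1, q2, q3}  [seen]
{q0, q1, q2, q3} --b--> {q0, q1, q2, q3, q4}  [seen]
{q0, q1, q2, q3, q4} --a--> {q0, q1, q2, q3, q4}  [seen]
{q0, q1, q2, q3, q4} --b--> {q0, q1, q2, q3, q4}  [seen]
Reachable DFA states: {q0, q2}, {q0, q1, q2, q3}, {q0, q1, q2, q3, q4}.
{q0, q1, q2, q3} is among them.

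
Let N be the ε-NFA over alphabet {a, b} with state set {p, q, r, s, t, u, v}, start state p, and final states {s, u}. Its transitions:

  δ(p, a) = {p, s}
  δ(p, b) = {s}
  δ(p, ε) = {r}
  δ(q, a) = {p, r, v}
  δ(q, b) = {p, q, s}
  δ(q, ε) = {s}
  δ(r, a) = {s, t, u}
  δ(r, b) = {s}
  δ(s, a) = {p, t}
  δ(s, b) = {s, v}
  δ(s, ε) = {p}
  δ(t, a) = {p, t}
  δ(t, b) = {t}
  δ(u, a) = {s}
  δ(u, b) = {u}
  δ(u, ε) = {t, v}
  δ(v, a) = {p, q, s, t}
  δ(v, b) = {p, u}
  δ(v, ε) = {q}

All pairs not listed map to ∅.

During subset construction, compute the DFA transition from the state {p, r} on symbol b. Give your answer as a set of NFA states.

{p, r, s}

δ(p,b) = {s}; δ(r,b) = {s}.
Union: {s}.
ε-closure gives {p, r, s}.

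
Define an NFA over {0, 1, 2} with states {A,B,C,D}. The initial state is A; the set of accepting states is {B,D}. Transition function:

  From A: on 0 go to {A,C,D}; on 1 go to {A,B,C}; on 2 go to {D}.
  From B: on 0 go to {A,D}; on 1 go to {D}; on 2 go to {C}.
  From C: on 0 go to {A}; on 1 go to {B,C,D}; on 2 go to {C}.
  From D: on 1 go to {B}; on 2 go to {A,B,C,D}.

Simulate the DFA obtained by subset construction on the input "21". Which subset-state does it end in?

{B}

Start: {A}.
δ(A,2) = {D}.
Union: {D}.
After 2: {D}.
δ(D,1) = {B}.
Union: {B}.
After 1: {B}.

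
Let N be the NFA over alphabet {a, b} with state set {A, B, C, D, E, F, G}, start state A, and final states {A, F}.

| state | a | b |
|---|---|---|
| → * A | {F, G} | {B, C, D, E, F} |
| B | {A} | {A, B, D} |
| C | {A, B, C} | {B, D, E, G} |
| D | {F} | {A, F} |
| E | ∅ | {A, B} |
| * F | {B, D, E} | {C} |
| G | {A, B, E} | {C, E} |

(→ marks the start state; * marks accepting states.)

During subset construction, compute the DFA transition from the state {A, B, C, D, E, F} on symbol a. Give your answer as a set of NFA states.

δ(A,a) = {F, G}; δ(B,a) = {A}; δ(C,a) = {A, B, C}; δ(D,a) = {F}; δ(E,a) = ∅; δ(F,a) = {B, D, E}.
Union: {A, B, C, D, E, F, G}.

{A, B, C, D, E, F, G}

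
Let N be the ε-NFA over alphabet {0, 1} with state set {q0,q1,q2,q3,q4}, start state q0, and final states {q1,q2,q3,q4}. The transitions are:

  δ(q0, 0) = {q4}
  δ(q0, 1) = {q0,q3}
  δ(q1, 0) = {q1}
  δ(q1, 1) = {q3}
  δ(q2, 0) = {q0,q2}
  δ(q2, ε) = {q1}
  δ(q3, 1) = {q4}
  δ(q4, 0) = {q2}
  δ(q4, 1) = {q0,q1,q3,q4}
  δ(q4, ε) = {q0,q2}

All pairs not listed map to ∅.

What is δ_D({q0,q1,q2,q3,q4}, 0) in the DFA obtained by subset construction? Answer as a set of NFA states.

δ(q0,0) = {q4}; δ(q1,0) = {q1}; δ(q2,0) = {q0,q2}; δ(q3,0) = ∅; δ(q4,0) = {q2}.
Union: {q0,q1,q2,q4}.

{q0,q1,q2,q4}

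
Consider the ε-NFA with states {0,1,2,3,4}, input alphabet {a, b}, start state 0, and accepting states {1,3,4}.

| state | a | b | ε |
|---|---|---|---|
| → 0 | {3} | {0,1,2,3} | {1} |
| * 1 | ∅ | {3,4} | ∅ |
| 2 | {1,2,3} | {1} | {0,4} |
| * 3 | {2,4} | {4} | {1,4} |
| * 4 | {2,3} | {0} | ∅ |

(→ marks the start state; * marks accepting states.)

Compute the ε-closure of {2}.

{0,1,2,4}

Begin with {2}.
2 →ε {0,4}; add 0, 4.
0 →ε {1}; add 1.
ε-closure = {0,1,2,4}.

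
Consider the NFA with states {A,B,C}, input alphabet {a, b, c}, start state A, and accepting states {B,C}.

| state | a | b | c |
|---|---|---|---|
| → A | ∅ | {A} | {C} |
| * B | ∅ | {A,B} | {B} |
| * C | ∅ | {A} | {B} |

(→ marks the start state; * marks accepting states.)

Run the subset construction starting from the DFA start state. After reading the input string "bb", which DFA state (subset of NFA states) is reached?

Start: {A}.
δ(A,b) = {A}.
Union: {A}.
After b: {A}.
δ(A,b) = {A}.
Union: {A}.
After b: {A}.

{A}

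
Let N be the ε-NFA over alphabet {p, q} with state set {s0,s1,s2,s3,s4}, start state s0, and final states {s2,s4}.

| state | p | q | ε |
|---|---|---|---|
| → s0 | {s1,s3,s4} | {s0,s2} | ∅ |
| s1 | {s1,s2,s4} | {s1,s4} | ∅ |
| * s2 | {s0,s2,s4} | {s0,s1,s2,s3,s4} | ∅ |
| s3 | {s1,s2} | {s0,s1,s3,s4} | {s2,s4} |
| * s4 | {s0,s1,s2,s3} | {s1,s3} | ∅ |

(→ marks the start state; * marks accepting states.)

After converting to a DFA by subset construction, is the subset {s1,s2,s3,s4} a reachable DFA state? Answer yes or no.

Start state of the DFA: {s0} (ε-closure of the NFA start).
{s0} --p--> {s1,s2,s3,s4}  [new]
{s0} --q--> {s0,s2}  [new]
{s1,s2,s3,s4} --p--> {s0,s1,s2,s3,s4}  [new]
{s1,s2,s3,s4} --q--> {s0,s1,s2,s3,s4}  [seen]
{s0,s2} --p--> {s0,s1,s2,s3,s4}  [seen]
{s0,s2} --q--> {s0,s1,s2,s3,s4}  [seen]
{s0,s1,s2,s3,s4} --p--> {s0,s1,s2,s3,s4}  [seen]
{s0,s1,s2,s3,s4} --q--> {s0,s1,s2,s3,s4}  [seen]
Reachable DFA states: {s0}, {s1,s2,s3,s4}, {s0,s2}, {s0,s1,s2,s3,s4}.
{s1,s2,s3,s4} is among them.

yes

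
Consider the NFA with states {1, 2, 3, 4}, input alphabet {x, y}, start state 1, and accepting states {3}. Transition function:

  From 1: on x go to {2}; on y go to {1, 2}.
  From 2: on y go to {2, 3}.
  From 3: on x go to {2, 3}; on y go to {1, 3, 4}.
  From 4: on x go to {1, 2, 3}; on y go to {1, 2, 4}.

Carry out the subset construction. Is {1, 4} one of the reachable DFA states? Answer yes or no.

Start state of the DFA: {1}.
{1} --x--> {2}  [new]
{1} --y--> {1, 2}  [new]
{2} --x--> ∅  [new]
{2} --y--> {2, 3}  [new]
{1, 2} --x--> {2}  [seen]
{1, 2} --y--> {1, 2, 3}  [new]
∅ --x--> ∅  [seen]
∅ --y--> ∅  [seen]
{2, 3} --x--> {2, 3}  [seen]
{2, 3} --y--> {1, 2, 3, 4}  [new]
{1, 2, 3} --x--> {2, 3}  [seen]
{1, 2, 3} --y--> {1, 2, 3, 4}  [seen]
{1, 2, 3, 4} --x--> {1, 2, 3}  [seen]
{1, 2, 3, 4} --y--> {1, 2, 3, 4}  [seen]
Reachable DFA states: {1}, {2}, {1, 2}, ∅, {2, 3}, {1, 2, 3}, {1, 2, 3, 4}.
{1, 4} is not among them.

no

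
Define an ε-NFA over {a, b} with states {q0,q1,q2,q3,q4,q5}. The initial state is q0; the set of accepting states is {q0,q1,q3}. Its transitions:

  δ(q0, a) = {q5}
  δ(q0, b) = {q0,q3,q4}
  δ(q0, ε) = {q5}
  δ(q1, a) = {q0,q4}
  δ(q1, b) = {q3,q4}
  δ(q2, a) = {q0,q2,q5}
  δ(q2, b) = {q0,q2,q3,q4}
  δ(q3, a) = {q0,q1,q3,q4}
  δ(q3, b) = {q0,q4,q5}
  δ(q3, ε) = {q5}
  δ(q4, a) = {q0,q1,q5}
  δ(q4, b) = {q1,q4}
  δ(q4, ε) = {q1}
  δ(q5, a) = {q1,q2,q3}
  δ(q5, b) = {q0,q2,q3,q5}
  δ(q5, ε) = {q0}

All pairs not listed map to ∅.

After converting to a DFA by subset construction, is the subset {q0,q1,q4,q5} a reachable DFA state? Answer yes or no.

no

Start state of the DFA: {q0,q5} (ε-closure of the NFA start).
{q0,q5} --a--> {q0,q1,q2,q3,q5}  [new]
{q0,q5} --b--> {q0,q1,q2,q3,q4,q5}  [new]
{q0,q1,q2,q3,q5} --a--> {q0,q1,q2,q3,q4,q5}  [seen]
{q0,q1,q2,q3,q5} --b--> {q0,q1,q2,q3,q4,q5}  [seen]
{q0,q1,q2,q3,q4,q5} --a--> {q0,q1,q2,q3,q4,q5}  [seen]
{q0,q1,q2,q3,q4,q5} --b--> {q0,q1,q2,q3,q4,q5}  [seen]
Reachable DFA states: {q0,q5}, {q0,q1,q2,q3,q5}, {q0,q1,q2,q3,q4,q5}.
{q0,q1,q4,q5} is not among them.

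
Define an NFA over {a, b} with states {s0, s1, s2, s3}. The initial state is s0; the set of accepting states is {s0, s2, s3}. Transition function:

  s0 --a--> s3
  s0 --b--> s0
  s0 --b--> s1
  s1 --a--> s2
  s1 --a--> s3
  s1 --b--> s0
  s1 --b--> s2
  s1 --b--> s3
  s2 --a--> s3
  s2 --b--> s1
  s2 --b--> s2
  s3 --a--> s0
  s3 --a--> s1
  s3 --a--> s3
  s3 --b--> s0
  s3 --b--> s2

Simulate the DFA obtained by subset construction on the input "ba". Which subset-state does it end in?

{s2, s3}

Start: {s0}.
δ(s0,b) = {s0, s1}.
Union: {s0, s1}.
After b: {s0, s1}.
δ(s0,a) = {s3}; δ(s1,a) = {s2, s3}.
Union: {s2, s3}.
After a: {s2, s3}.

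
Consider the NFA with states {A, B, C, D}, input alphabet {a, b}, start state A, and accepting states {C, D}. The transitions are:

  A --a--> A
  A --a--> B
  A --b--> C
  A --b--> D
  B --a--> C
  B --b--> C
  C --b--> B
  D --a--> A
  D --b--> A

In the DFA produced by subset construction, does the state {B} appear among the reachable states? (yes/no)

no

Start state of the DFA: {A}.
{A} --a--> {A, B}  [new]
{A} --b--> {C, D}  [new]
{A, B} --a--> {A, B, C}  [new]
{A, B} --b--> {C, D}  [seen]
{C, D} --a--> {A}  [seen]
{C, D} --b--> {A, B}  [seen]
{A, B, C} --a--> {A, B, C}  [seen]
{A, B, C} --b--> {B, C, D}  [new]
{B, C, D} --a--> {A, C}  [new]
{B, C, D} --b--> {A, B, C}  [seen]
{A, C} --a--> {A, B}  [seen]
{A, C} --b--> {B, C, D}  [seen]
Reachable DFA states: {A}, {A, B}, {C, D}, {A, B, C}, {B, C, D}, {A, C}.
{B} is not among them.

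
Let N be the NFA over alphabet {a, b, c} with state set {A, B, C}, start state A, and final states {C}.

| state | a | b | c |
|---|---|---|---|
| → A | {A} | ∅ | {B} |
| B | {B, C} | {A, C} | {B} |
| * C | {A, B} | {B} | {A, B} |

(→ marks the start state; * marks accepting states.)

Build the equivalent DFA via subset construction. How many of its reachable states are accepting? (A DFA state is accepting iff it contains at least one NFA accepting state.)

3

Start state of the DFA: {A}.
{A} --a--> {A}  [seen]
{A} --b--> ∅  [new]
{A} --c--> {B}  [new]
∅ --a--> ∅  [seen]
∅ --b--> ∅  [seen]
∅ --c--> ∅  [seen]
{B} --a--> {B, C}  [new]
{B} --b--> {A, C}  [new]
{B} --c--> {B}  [seen]
{B, C} --a--> {A, B, C}  [new]
{B, C} --b--> {A, B, C}  [seen]
{B, C} --c--> {A, B}  [new]
{A, C} --a--> {A, B}  [seen]
{A, C} --b--> {B}  [seen]
{A, C} --c--> {A, B}  [seen]
{A, B, C} --a--> {A, B, C}  [seen]
{A, B, C} --b--> {A, B, C}  [seen]
{A, B, C} --c--> {A, B}  [seen]
{A, B} --a--> {A, B, C}  [seen]
{A, B} --b--> {A, C}  [seen]
{A, B} --c--> {B}  [seen]
Reachable DFA states: {A}, ∅, {B}, {B, C}, {A, C}, {A, B, C}, {A, B}.
Accepting DFA states (contain an NFA accepting state): {B, C}, {A, C}, {A, B, C}.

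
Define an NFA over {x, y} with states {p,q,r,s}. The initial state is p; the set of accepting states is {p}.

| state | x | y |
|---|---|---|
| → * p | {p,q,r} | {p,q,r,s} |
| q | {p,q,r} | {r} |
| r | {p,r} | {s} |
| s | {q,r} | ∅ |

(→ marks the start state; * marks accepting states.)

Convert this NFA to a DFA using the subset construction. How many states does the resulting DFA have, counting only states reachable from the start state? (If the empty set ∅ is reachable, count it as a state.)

Start state of the DFA: {p}.
{p} --x--> {p,q,r}  [new]
{p} --y--> {p,q,r,s}  [new]
{p,q,r} --x--> {p,q,r}  [seen]
{p,q,r} --y--> {p,q,r,s}  [seen]
{p,q,r,s} --x--> {p,q,r}  [seen]
{p,q,r,s} --y--> {p,q,r,s}  [seen]
Reachable DFA states: {p}, {p,q,r}, {p,q,r,s}.

3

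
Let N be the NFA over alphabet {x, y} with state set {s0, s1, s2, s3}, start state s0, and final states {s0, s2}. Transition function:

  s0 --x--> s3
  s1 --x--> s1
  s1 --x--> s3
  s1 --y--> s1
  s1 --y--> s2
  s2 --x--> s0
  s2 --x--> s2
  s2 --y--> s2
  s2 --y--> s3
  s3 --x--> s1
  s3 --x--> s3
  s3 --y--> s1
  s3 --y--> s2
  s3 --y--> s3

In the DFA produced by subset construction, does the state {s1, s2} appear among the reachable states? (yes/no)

no

Start state of the DFA: {s0}.
{s0} --x--> {s3}  [new]
{s0} --y--> ∅  [new]
{s3} --x--> {s1, s3}  [new]
{s3} --y--> {s1, s2, s3}  [new]
∅ --x--> ∅  [seen]
∅ --y--> ∅  [seen]
{s1, s3} --x--> {s1, s3}  [seen]
{s1, s3} --y--> {s1, s2, s3}  [seen]
{s1, s2, s3} --x--> {s0, s1, s2, s3}  [new]
{s1, s2, s3} --y--> {s1, s2, s3}  [seen]
{s0, s1, s2, s3} --x--> {s0, s1, s2, s3}  [seen]
{s0, s1, s2, s3} --y--> {s1, s2, s3}  [seen]
Reachable DFA states: {s0}, {s3}, ∅, {s1, s3}, {s1, s2, s3}, {s0, s1, s2, s3}.
{s1, s2} is not among them.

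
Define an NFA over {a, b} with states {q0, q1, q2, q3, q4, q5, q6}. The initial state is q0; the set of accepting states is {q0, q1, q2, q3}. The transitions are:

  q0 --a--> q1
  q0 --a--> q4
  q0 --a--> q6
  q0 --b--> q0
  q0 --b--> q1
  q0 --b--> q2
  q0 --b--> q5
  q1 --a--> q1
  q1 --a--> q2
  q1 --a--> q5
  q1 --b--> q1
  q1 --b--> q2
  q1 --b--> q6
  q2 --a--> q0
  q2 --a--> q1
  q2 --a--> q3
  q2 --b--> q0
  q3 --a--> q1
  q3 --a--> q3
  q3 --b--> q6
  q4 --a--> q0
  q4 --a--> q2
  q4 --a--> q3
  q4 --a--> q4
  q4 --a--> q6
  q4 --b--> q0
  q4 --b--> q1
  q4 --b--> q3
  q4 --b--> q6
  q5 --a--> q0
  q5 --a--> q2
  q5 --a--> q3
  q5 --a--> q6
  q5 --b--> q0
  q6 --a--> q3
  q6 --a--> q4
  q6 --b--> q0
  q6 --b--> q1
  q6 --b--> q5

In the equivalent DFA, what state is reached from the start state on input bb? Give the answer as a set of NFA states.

Start: {q0}.
δ(q0,b) = {q0, q1, q2, q5}.
Union: {q0, q1, q2, q5}.
After b: {q0, q1, q2, q5}.
δ(q0,b) = {q0, q1, q2, q5}; δ(q1,b) = {q1, q2, q6}; δ(q2,b) = {q0}; δ(q5,b) = {q0}.
Union: {q0, q1, q2, q5, q6}.
After b: {q0, q1, q2, q5, q6}.

{q0, q1, q2, q5, q6}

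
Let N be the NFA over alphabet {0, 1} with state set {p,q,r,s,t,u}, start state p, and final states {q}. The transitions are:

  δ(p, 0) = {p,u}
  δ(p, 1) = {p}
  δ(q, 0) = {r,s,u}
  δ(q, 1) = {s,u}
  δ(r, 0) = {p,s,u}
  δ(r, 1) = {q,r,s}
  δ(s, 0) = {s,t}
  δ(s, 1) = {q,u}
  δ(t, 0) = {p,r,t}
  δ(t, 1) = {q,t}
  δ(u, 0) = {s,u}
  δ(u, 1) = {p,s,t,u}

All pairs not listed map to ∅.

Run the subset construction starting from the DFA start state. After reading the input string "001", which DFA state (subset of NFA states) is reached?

Start: {p}.
δ(p,0) = {p,u}.
Union: {p,u}.
After 0: {p,u}.
δ(p,0) = {p,u}; δ(u,0) = {s,u}.
Union: {p,s,u}.
After 0: {p,s,u}.
δ(p,1) = {p}; δ(s,1) = {q,u}; δ(u,1) = {p,s,t,u}.
Union: {p,q,s,t,u}.
After 1: {p,q,s,t,u}.

{p,q,s,t,u}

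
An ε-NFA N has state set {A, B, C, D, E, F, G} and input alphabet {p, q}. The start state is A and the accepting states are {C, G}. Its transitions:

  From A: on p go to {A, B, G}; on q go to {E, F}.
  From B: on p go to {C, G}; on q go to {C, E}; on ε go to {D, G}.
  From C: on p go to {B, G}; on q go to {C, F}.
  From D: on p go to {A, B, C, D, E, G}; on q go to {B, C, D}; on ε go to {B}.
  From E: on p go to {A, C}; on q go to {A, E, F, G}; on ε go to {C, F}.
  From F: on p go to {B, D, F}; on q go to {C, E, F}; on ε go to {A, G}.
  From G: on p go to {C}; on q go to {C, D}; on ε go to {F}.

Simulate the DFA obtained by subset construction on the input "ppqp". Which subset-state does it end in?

Start: {A}.
δ(A,p) = {A, B, G}.
Union: {A, B, G}.
ε-closure gives {A, B, D, F, G}.
After p: {A, B, D, F, G}.
δ(A,p) = {A, B, G}; δ(B,p) = {C, G}; δ(D,p) = {A, B, C, D, E, G}; δ(F,p) = {B, D, F}; δ(G,p) = {C}.
Union: {A, B, C, D, E, F, G}.
After p: {A, B, C, D, E, F, G}.
δ(A,q) = {E, F}; δ(B,q) = {C, E}; δ(C,q) = {C, F}; δ(D,q) = {B, C, D}; δ(E,q) = {A, E, F, G}; δ(F,q) = {C, E, F}; δ(G,q) = {C, D}.
Union: {A, B, C, D, E, F, G}.
After q: {A, B, C, D, E, F, G}.
δ(A,p) = {A, B, G}; δ(B,p) = {C, G}; δ(C,p) = {B, G}; δ(D,p) = {A, B, C, D, E, G}; δ(E,p) = {A, C}; δ(F,p) = {B, D, F}; δ(G,p) = {C}.
Union: {A, B, C, D, E, F, G}.
After p: {A, B, C, D, E, F, G}.

{A, B, C, D, E, F, G}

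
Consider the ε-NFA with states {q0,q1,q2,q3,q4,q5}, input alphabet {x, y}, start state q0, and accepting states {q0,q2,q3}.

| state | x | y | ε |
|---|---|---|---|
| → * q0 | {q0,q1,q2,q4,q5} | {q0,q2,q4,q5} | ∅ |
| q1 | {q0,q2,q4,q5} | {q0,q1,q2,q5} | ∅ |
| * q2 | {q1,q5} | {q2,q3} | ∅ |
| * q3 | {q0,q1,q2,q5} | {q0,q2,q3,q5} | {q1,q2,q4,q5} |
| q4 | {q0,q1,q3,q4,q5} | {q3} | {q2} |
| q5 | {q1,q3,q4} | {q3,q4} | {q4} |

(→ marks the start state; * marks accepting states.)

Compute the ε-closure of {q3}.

Begin with {q3}.
q3 →ε {q1,q2,q4,q5}; add q1, q2, q4, q5.
ε-closure = {q1,q2,q3,q4,q5}.

{q1,q2,q3,q4,q5}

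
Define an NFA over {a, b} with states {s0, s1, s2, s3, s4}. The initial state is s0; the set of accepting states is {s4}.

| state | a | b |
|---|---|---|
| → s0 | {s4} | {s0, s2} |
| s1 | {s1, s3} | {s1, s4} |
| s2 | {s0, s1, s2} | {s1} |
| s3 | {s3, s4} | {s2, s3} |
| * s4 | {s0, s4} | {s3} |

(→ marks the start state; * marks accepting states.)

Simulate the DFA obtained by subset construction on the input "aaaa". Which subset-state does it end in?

{s0, s4}

Start: {s0}.
δ(s0,a) = {s4}.
Union: {s4}.
After a: {s4}.
δ(s4,a) = {s0, s4}.
Union: {s0, s4}.
After a: {s0, s4}.
δ(s0,a) = {s4}; δ(s4,a) = {s0, s4}.
Union: {s0, s4}.
After a: {s0, s4}.
δ(s0,a) = {s4}; δ(s4,a) = {s0, s4}.
Union: {s0, s4}.
After a: {s0, s4}.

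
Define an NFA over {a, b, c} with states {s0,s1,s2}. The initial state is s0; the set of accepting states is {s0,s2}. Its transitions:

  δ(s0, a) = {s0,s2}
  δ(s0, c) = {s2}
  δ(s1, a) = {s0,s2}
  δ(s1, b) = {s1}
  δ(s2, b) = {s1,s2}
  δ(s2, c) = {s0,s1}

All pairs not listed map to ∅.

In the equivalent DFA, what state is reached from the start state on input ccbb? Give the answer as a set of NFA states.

{s1}

Start: {s0}.
δ(s0,c) = {s2}.
Union: {s2}.
After c: {s2}.
δ(s2,c) = {s0,s1}.
Union: {s0,s1}.
After c: {s0,s1}.
δ(s0,b) = ∅; δ(s1,b) = {s1}.
Union: {s1}.
After b: {s1}.
δ(s1,b) = {s1}.
Union: {s1}.
After b: {s1}.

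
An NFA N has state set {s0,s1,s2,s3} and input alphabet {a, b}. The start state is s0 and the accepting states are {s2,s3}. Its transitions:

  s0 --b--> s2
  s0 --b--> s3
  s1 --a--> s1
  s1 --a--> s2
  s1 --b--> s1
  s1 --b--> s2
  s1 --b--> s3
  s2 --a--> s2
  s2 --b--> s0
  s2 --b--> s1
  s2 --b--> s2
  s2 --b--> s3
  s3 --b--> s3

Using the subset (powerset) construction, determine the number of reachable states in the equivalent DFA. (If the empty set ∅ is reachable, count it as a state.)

6

Start state of the DFA: {s0}.
{s0} --a--> ∅  [new]
{s0} --b--> {s2,s3}  [new]
∅ --a--> ∅  [seen]
∅ --b--> ∅  [seen]
{s2,s3} --a--> {s2}  [new]
{s2,s3} --b--> {s0,s1,s2,s3}  [new]
{s2} --a--> {s2}  [seen]
{s2} --b--> {s0,s1,s2,s3}  [seen]
{s0,s1,s2,s3} --a--> {s1,s2}  [new]
{s0,s1,s2,s3} --b--> {s0,s1,s2,s3}  [seen]
{s1,s2} --a--> {s1,s2}  [seen]
{s1,s2} --b--> {s0,s1,s2,s3}  [seen]
Reachable DFA states: {s0}, ∅, {s2,s3}, {s2}, {s0,s1,s2,s3}, {s1,s2}.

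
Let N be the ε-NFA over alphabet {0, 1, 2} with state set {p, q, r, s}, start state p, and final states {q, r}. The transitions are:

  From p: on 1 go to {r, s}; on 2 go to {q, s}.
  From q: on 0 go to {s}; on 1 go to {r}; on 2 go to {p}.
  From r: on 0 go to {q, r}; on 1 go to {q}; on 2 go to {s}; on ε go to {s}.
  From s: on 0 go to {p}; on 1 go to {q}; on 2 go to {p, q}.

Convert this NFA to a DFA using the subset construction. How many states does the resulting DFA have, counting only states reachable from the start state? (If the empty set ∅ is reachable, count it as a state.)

11

Start state of the DFA: {p} (ε-closure of the NFA start).
{p} --0--> ∅  [new]
{p} --1--> {r, s}  [new]
{p} --2--> {q, s}  [new]
∅ --0--> ∅  [seen]
∅ --1--> ∅  [seen]
∅ --2--> ∅  [seen]
{r, s} --0--> {p, q, r, s}  [new]
{r, s} --1--> {q}  [new]
{r, s} --2--> {p, q, s}  [new]
{q, s} --0--> {p, s}  [new]
{q, s} --1--> {q, r, s}  [new]
{q, s} --2--> {p, q}  [new]
{p, q, r, s} --0--> {p, q, r, s}  [seen]
{p, q, r, s} --1--> {q, r, s}  [seen]
{p, q, r, s} --2--> {p, q, s}  [seen]
{q} --0--> {s}  [new]
{q} --1--> {r, s}  [seen]
{q} --2--> {p}  [seen]
{p, q, s} --0--> {p, s}  [seen]
{p, q, s} --1--> {q, r, s}  [seen]
{p, q, s} --2--> {p, q, s}  [seen]
{p, s} --0--> {p}  [seen]
{p, s} --1--> {q, r, s}  [seen]
{p, s} --2--> {p, q, s}  [seen]
{q, r, s} --0--> {p, q, r, s}  [seen]
{q, r, s} --1--> {q, r, s}  [seen]
{q, r, s} --2--> {p, q, s}  [seen]
{p, q} --0--> {s}  [seen]
{p, q} --1--> {r, s}  [seen]
{p, q} --2--> {p, q, s}  [seen]
{s} --0--> {p}  [seen]
{s} --1--> {q}  [seen]
{s} --2--> {p, q}  [seen]
Reachable DFA states: {p}, ∅, {r, s}, {q, s}, {p, q, r, s}, {q}, {p, q, s}, {p, s}, {q, r, s}, {p, q}, {s}.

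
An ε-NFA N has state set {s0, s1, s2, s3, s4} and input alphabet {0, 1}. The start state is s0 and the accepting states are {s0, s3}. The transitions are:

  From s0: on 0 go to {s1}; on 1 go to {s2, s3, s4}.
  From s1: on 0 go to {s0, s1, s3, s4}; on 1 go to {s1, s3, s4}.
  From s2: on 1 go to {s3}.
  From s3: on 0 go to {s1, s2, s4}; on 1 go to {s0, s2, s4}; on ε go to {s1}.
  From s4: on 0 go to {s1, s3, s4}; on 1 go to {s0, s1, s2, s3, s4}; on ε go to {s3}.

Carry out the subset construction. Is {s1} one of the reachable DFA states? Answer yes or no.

Start state of the DFA: {s0} (ε-closure of the NFA start).
{s0} --0--> {s1}  [new]
{s0} --1--> {s1, s2, s3, s4}  [new]
{s1} --0--> {s0, s1, s3, s4}  [new]
{s1} --1--> {s1, s3, s4}  [new]
{s1, s2, s3, s4} --0--> {s0, s1, s2, s3, s4}  [new]
{s1, s2, s3, s4} --1--> {s0, s1, s2, s3, s4}  [seen]
{s0, s1, s3, s4} --0--> {s0, s1, s2, s3, s4}  [seen]
{s0, s1, s3, s4} --1--> {s0, s1, s2, s3, s4}  [seen]
{s1, s3, s4} --0--> {s0, s1, s2, s3, s4}  [seen]
{s1, s3, s4} --1--> {s0, s1, s2, s3, s4}  [seen]
{s0, s1, s2, s3, s4} --0--> {s0, s1, s2, s3, s4}  [seen]
{s0, s1, s2, s3, s4} --1--> {s0, s1, s2, s3, s4}  [seen]
Reachable DFA states: {s0}, {s1}, {s1, s2, s3, s4}, {s0, s1, s3, s4}, {s1, s3, s4}, {s0, s1, s2, s3, s4}.
{s1} is among them.

yes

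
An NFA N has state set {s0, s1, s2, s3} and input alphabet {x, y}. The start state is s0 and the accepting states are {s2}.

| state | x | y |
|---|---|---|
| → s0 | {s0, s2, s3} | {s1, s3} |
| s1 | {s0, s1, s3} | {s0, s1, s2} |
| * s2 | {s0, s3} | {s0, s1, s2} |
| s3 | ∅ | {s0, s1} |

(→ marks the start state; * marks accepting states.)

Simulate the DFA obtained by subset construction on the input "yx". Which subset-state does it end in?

{s0, s1, s3}

Start: {s0}.
δ(s0,y) = {s1, s3}.
Union: {s1, s3}.
After y: {s1, s3}.
δ(s1,x) = {s0, s1, s3}; δ(s3,x) = ∅.
Union: {s0, s1, s3}.
After x: {s0, s1, s3}.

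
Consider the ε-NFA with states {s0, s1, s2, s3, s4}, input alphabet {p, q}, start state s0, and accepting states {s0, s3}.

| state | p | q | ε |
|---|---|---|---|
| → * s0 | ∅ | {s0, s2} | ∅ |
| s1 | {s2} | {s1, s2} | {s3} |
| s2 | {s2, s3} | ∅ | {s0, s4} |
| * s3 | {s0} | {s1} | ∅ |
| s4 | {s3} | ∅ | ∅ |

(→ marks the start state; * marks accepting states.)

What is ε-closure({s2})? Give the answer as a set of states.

Begin with {s2}.
s2 →ε {s0, s4}; add s0, s4.
ε-closure = {s0, s2, s4}.

{s0, s2, s4}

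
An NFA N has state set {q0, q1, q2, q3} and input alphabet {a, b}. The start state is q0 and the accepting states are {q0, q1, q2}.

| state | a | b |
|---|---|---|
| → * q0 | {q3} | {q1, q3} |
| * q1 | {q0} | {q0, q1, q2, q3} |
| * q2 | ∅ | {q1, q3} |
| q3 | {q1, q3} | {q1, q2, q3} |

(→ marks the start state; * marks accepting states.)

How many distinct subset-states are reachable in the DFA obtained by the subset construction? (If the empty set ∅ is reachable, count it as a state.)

6

Start state of the DFA: {q0}.
{q0} --a--> {q3}  [new]
{q0} --b--> {q1, q3}  [new]
{q3} --a--> {q1, q3}  [seen]
{q3} --b--> {q1, q2, q3}  [new]
{q1, q3} --a--> {q0, q1, q3}  [new]
{q1, q3} --b--> {q0, q1, q2, q3}  [new]
{q1, q2, q3} --a--> {q0, q1, q3}  [seen]
{q1, q2, q3} --b--> {q0, q1, q2, q3}  [seen]
{q0, q1, q3} --a--> {q0, q1, q3}  [seen]
{q0, q1, q3} --b--> {q0, q1, q2, q3}  [seen]
{q0, q1, q2, q3} --a--> {q0, q1, q3}  [seen]
{q0, q1, q2, q3} --b--> {q0, q1, q2, q3}  [seen]
Reachable DFA states: {q0}, {q3}, {q1, q3}, {q1, q2, q3}, {q0, q1, q3}, {q0, q1, q2, q3}.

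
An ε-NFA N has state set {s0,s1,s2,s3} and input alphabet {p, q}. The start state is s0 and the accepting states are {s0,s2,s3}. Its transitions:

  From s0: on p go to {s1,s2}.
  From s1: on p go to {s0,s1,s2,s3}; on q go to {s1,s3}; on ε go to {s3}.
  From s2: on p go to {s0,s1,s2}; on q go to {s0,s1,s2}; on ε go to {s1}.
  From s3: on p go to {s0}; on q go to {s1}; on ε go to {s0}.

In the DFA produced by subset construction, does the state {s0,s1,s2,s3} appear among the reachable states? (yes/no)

yes

Start state of the DFA: {s0} (ε-closure of the NFA start).
{s0} --p--> {s0,s1,s2,s3}  [new]
{s0} --q--> ∅  [new]
{s0,s1,s2,s3} --p--> {s0,s1,s2,s3}  [seen]
{s0,s1,s2,s3} --q--> {s0,s1,s2,s3}  [seen]
∅ --p--> ∅  [seen]
∅ --q--> ∅  [seen]
Reachable DFA states: {s0}, {s0,s1,s2,s3}, ∅.
{s0,s1,s2,s3} is among them.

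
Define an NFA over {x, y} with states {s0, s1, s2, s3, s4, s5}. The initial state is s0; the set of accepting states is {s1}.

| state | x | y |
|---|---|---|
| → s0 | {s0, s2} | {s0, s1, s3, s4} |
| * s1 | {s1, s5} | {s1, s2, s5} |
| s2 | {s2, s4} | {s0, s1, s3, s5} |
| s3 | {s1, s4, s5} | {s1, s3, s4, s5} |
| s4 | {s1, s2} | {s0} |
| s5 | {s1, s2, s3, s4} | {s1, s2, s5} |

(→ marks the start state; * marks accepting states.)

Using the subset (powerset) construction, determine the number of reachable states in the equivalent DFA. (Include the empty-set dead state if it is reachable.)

Start state of the DFA: {s0}.
{s0} --x--> {s0, s2}  [new]
{s0} --y--> {s0, s1, s3, s4}  [new]
{s0, s2} --x--> {s0, s2, s4}  [new]
{s0, s2} --y--> {s0, s1, s3, s4, s5}  [new]
{s0, s1, s3, s4} --x--> {s0, s1, s2, s4, s5}  [new]
{s0, s1, s3, s4} --y--> {s0, s1, s2, s3, s4, s5}  [new]
{s0, s2, s4} --x--> {s0, s1, s2, s4}  [new]
{s0, s2, s4} --y--> {s0, s1, s3, s4, s5}  [seen]
{s0, s1, s3, s4, s5} --x--> {s0, s1, s2, s3, s4, s5}  [seen]
{s0, s1, s3, s4, s5} --y--> {s0, s1, s2, s3, s4, s5}  [seen]
{s0, s1, s2, s4, s5} --x--> {s0, s1, s2, s3, s4, s5}  [seen]
{s0, s1, s2, s4, s5} --y--> {s0, s1, s2, s3, s4, s5}  [seen]
{s0, s1, s2, s3, s4, s5} --x--> {s0, s1, s2, s3, s4, s5}  [seen]
{s0, s1, s2, s3, s4, s5} --y--> {s0, s1, s2, s3, s4, s5}  [seen]
{s0, s1, s2, s4} --x--> {s0, s1, s2, s4, s5}  [seen]
{s0, s1, s2, s4} --y--> {s0, s1, s2, s3, s4, s5}  [seen]
Reachable DFA states: {s0}, {s0, s2}, {s0, s1, s3, s4}, {s0, s2, s4}, {s0, s1, s3, s4, s5}, {s0, s1, s2, s4, s5}, {s0, s1, s2, s3, s4, s5}, {s0, s1, s2, s4}.

8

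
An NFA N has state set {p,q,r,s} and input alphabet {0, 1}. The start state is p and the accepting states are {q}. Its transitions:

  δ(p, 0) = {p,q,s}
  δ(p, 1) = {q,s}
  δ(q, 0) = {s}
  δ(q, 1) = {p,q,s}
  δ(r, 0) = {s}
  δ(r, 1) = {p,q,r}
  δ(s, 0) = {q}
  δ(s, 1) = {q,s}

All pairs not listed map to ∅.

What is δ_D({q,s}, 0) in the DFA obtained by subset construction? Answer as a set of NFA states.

{q,s}

δ(q,0) = {s}; δ(s,0) = {q}.
Union: {q,s}.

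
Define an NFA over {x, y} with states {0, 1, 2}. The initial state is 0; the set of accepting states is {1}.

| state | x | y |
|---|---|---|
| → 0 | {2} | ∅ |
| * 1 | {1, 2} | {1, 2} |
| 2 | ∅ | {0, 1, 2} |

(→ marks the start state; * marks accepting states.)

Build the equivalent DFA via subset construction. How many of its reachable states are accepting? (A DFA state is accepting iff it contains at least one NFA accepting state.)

Start state of the DFA: {0}.
{0} --x--> {2}  [new]
{0} --y--> ∅  [new]
{2} --x--> ∅  [seen]
{2} --y--> {0, 1, 2}  [new]
∅ --x--> ∅  [seen]
∅ --y--> ∅  [seen]
{0, 1, 2} --x--> {1, 2}  [new]
{0, 1, 2} --y--> {0, 1, 2}  [seen]
{1, 2} --x--> {1, 2}  [seen]
{1, 2} --y--> {0, 1, 2}  [seen]
Reachable DFA states: {0}, {2}, ∅, {0, 1, 2}, {1, 2}.
Accepting DFA states (contain an NFA accepting state): {0, 1, 2}, {1, 2}.

2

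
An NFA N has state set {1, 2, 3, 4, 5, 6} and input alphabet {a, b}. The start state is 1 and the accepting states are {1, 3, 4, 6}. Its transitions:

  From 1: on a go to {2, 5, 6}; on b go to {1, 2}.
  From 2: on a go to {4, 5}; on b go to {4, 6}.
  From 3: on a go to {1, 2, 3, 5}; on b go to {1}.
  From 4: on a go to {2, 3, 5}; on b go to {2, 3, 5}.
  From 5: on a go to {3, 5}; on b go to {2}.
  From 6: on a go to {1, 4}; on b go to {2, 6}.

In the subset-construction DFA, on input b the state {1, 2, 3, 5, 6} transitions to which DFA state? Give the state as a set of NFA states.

δ(1,b) = {1, 2}; δ(2,b) = {4, 6}; δ(3,b) = {1}; δ(5,b) = {2}; δ(6,b) = {2, 6}.
Union: {1, 2, 4, 6}.

{1, 2, 4, 6}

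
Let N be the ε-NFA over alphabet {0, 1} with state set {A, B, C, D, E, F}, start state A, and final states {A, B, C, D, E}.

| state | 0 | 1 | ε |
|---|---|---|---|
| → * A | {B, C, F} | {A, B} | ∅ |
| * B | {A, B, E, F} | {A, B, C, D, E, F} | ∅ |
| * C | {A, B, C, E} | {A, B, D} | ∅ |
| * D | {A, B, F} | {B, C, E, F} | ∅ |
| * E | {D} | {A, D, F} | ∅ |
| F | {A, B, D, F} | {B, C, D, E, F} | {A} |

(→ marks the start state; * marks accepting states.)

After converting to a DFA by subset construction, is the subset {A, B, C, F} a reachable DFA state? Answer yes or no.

Start state of the DFA: {A} (ε-closure of the NFA start).
{A} --0--> {A, B, C, F}  [new]
{A} --1--> {A, B}  [new]
{A, B, C, F} --0--> {A, B, C, D, E, F}  [new]
{A, B, C, F} --1--> {A, B, C, D, E, F}  [seen]
{A, B} --0--> {A, B, C, E, F}  [new]
{A, B} --1--> {A, B, C, D, E, F}  [seen]
{A, B, C, D, E, F} --0--> {A, B, C, D, E, F}  [seen]
{A, B, C, D, E, F} --1--> {A, B, C, D, E, F}  [seen]
{A, B, C, E, F} --0--> {A, B, C, D, E, F}  [seen]
{A, B, C, E, F} --1--> {A, B, C, D, E, F}  [seen]
Reachable DFA states: {A}, {A, B, C, F}, {A, B}, {A, B, C, D, E, F}, {A, B, C, E, F}.
{A, B, C, F} is among them.

yes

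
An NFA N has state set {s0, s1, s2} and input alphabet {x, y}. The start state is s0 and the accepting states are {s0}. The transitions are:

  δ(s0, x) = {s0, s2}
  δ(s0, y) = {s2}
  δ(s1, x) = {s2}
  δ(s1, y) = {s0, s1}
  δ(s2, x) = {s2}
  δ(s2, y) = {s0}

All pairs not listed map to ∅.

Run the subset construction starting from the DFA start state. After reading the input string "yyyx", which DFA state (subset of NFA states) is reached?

{s2}

Start: {s0}.
δ(s0,y) = {s2}.
Union: {s2}.
After y: {s2}.
δ(s2,y) = {s0}.
Union: {s0}.
After y: {s0}.
δ(s0,y) = {s2}.
Union: {s2}.
After y: {s2}.
δ(s2,x) = {s2}.
Union: {s2}.
After x: {s2}.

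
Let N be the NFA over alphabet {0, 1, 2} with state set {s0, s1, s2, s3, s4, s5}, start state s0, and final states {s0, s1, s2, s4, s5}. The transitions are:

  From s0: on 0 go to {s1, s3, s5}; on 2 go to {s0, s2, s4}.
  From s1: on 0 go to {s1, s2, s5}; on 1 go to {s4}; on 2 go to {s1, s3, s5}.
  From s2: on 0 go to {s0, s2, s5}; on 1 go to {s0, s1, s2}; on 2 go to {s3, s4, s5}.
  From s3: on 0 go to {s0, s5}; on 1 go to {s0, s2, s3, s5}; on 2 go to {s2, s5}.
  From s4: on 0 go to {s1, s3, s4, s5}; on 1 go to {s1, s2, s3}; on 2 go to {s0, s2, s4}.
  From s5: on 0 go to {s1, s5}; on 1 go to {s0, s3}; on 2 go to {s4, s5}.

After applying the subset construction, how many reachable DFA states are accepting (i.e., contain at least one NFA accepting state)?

Start state of the DFA: {s0}.
{s0} --0--> {s1, s3, s5}  [new]
{s0} --1--> ∅  [new]
{s0} --2--> {s0, s2, s4}  [new]
{s1, s3, s5} --0--> {s0, s1, s2, s5}  [new]
{s1, s3, s5} --1--> {s0, s2, s3, s4, s5}  [new]
{s1, s3, s5} --2--> {s1, s2, s3, s4, s5}  [new]
∅ --0--> ∅  [seen]
∅ --1--> ∅  [seen]
∅ --2--> ∅  [seen]
{s0, s2, s4} --0--> {s0, s1, s2, s3, s4, s5}  [new]
{s0, s2, s4} --1--> {s0, s1, s2, s3}  [new]
{s0, s2, s4} --2--> {s0, s2, s3, s4, s5}  [seen]
{s0, s1, s2, s5} --0--> {s0, s1, s2, s3, s5}  [new]
{s0, s1, s2, s5} --1--> {s0, s1, s2, s3, s4}  [new]
{s0, s1, s2, s5} --2--> {s0, s1, s2, s3, s4, s5}  [seen]
{s0, s2, s3, s4, s5} --0--> {s0, s1, s2, s3, s4, s5}  [seen]
{s0, s2, s3, s4, s5} --1--> {s0, s1, s2, s3, s5}  [seen]
{s0, s2, s3, s4, s5} --2--> {s0, s2, s3, s4, s5}  [seen]
{s1, s2, s3, s4, s5} --0--> {s0, s1, s2, s3, s4, s5}  [seen]
{s1, s2, s3, s4, s5} --1--> {s0, s1, s2, s3, s4, s5}  [seen]
{s1, s2, s3, s4, s5} --2--> {s0, s1, s2, s3, s4, s5}  [seen]
{s0, s1, s2, s3, s4, s5} --0--> {s0, s1, s2, s3, s4, s5}  [seen]
{s0, s1, s2, s3, s4, s5} --1--> {s0, s1, s2, s3, s4, s5}  [seen]
{s0, s1, s2, s3, s4, s5} --2--> {s0, s1, s2, s3, s4, s5}  [seen]
{s0, s1, s2, s3} --0--> {s0, s1, s2, s3, s5}  [seen]
{s0, s1, s2, s3} --1--> {s0, s1, s2, s3, s4, s5}  [seen]
{s0, s1, s2, s3} --2--> {s0, s1, s2, s3, s4, s5}  [seen]
{s0, s1, s2, s3, s5} --0--> {s0, s1, s2, s3, s5}  [seen]
{s0, s1, s2, s3, s5} --1--> {s0, s1, s2, s3, s4, s5}  [seen]
{s0, s1, s2, s3, s5} --2--> {s0, s1, s2, s3, s4, s5}  [seen]
{s0, s1, s2, s3, s4} --0--> {s0, s1, s2, s3, s4, s5}  [seen]
{s0, s1, s2, s3, s4} --1--> {s0, s1, s2, s3, s4, s5}  [seen]
{s0, s1, s2, s3, s4} --2--> {s0, s1, s2, s3, s4, s5}  [seen]
Reachable DFA states: {s0}, {s1, s3, s5}, ∅, {s0, s2, s4}, {s0, s1, s2, s5}, {s0, s2, s3, s4, s5}, {s1, s2, s3, s4, s5}, {s0, s1, s2, s3, s4, s5}, {s0, s1, s2, s3}, {s0, s1, s2, s3, s5}, {s0, s1, s2, s3, s4}.
Accepting DFA states (contain an NFA accepting state): {s0}, {s1, s3, s5}, {s0, s2, s4}, {s0, s1, s2, s5}, {s0, s2, s3, s4, s5}, {s1, s2, s3, s4, s5}, {s0, s1, s2, s3, s4, s5}, {s0, s1, s2, s3}, {s0, s1, s2, s3, s5}, {s0, s1, s2, s3, s4}.

10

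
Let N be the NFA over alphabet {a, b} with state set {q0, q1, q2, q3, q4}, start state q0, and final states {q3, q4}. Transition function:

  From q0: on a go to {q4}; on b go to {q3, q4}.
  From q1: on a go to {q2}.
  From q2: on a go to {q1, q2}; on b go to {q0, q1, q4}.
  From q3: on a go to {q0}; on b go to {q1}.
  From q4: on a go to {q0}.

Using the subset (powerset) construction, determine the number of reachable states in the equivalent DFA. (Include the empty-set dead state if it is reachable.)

15

Start state of the DFA: {q0}.
{q0} --a--> {q4}  [new]
{q0} --b--> {q3, q4}  [new]
{q4} --a--> {q0}  [seen]
{q4} --b--> ∅  [new]
{q3, q4} --a--> {q0}  [seen]
{q3, q4} --b--> {q1}  [new]
∅ --a--> ∅  [seen]
∅ --b--> ∅  [seen]
{q1} --a--> {q2}  [new]
{q1} --b--> ∅  [seen]
{q2} --a--> {q1, q2}  [new]
{q2} --b--> {q0, q1, q4}  [new]
{q1, q2} --a--> {q1, q2}  [seen]
{q1, q2} --b--> {q0, q1, q4}  [seen]
{q0, q1, q4} --a--> {q0, q2, q4}  [new]
{q0, q1, q4} --b--> {q3, q4}  [seen]
{q0, q2, q4} --a--> {q0, q1, q2, q4}  [new]
{q0, q2, q4} --b--> {q0, q1, q3, q4}  [new]
{q0, q1, q2, q4} --a--> {q0, q1, q2, q4}  [seen]
{q0, q1, q2, q4} --b--> {q0, q1, q3, q4}  [seen]
{q0, q1, q3, q4} --a--> {q0, q2, q4}  [seen]
{q0, q1, q3, q4} --b--> {q1, q3, q4}  [new]
{q1, q3, q4} --a--> {q0, q2}  [new]
{q1, q3, q4} --b--> {q1}  [seen]
{q0, q2} --a--> {q1, q2, q4}  [new]
{q0, q2} --b--> {q0, q1, q3, q4}  [seen]
{q1, q2, q4} --a--> {q0, q1, q2}  [new]
{q1, q2, q4} --b--> {q0, q1, q4}  [seen]
{q0, q1, q2} --a--> {q1, q2, q4}  [seen]
{q0, q1, q2} --b--> {q0, q1, q3, q4}  [seen]
Reachable DFA states: {q0}, {q4}, {q3, q4}, ∅, {q1}, {q2}, {q1, q2}, {q0, q1, q4}, {q0, q2, q4}, {q0, q1, q2, q4}, {q0, q1, q3, q4}, {q1, q3, q4}, {q0, q2}, {q1, q2, q4}, {q0, q1, q2}.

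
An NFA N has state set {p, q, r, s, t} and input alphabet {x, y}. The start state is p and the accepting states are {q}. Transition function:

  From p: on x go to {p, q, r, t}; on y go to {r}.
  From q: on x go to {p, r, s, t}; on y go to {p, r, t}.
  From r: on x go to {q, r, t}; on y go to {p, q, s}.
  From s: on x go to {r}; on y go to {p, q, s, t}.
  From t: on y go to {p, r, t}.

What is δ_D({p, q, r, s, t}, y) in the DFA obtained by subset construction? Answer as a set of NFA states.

δ(p,y) = {r}; δ(q,y) = {p, r, t}; δ(r,y) = {p, q, s}; δ(s,y) = {p, q, s, t}; δ(t,y) = {p, r, t}.
Union: {p, q, r, s, t}.

{p, q, r, s, t}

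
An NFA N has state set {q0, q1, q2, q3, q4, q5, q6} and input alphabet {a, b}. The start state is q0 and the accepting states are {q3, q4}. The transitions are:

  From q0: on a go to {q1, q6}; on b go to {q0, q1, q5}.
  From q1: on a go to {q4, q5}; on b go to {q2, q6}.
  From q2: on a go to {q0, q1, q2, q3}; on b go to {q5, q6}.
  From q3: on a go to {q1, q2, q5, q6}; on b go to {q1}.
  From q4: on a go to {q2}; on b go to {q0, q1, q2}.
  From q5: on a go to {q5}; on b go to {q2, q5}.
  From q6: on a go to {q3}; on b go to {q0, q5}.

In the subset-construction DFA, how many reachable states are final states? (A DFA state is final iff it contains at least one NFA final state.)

Start state of the DFA: {q0}.
{q0} --a--> {q1, q6}  [new]
{q0} --b--> {q0, q1, q5}  [new]
{q1, q6} --a--> {q3, q4, q5}  [new]
{q1, q6} --b--> {q0, q2, q5, q6}  [new]
{q0, q1, q5} --a--> {q1, q4, q5, q6}  [new]
{q0, q1, q5} --b--> {q0, q1, q2, q5, q6}  [new]
{q3, q4, q5} --a--> {q1, q2, q5, q6}  [new]
{q3, q4, q5} --b--> {q0, q1, q2, q5}  [new]
{q0, q2, q5, q6} --a--> {q0, q1, q2, q3, q5, q6}  [new]
{q0, q2, q5, q6} --b--> {q0, q1, q2, q5, q6}  [seen]
{q1, q4, q5, q6} --a--> {q2, q3, q4, q5}  [new]
{q1, q4, q5, q6} --b--> {q0, q1, q2, q5, q6}  [seen]
{q0, q1, q2, q5, q6} --a--> {q0, q1, q2, q3, q4, q5, q6}  [new]
{q0, q1, q2, q5, q6} --b--> {q0, q1, q2, q5, q6}  [seen]
{q1, q2, q5, q6} --a--> {q0, q1, q2, q3, q4, q5}  [new]
{q1, q2, q5, q6} --b--> {q0, q2, q5, q6}  [seen]
{q0, q1, q2, q5} --a--> {q0, q1, q2, q3, q4, q5, q6}  [seen]
{q0, q1, q2, q5} --b--> {q0, q1, q2, q5, q6}  [seen]
{q0, q1, q2, q3, q5, q6} --a--> {q0, q1, q2, q3, q4, q5, q6}  [seen]
{q0, q1, q2, q3, q5, q6} --b--> {q0, q1, q2, q5, q6}  [seen]
{q2, q3, q4, q5} --a--> {q0, q1, q2, q3, q5, q6}  [seen]
{q2, q3, q4, q5} --b--> {q0, q1, q2, q5, q6}  [seen]
{q0, q1, q2, q3, q4, q5, q6} --a--> {q0, q1, q2, q3, q4, q5, q6}  [seen]
{q0, q1, q2, q3, q4, q5, q6} --b--> {q0, q1, q2, q5, q6}  [seen]
{q0, q1, q2, q3, q4, q5} --a--> {q0, q1, q2, q3, q4, q5, q6}  [seen]
{q0, q1, q2, q3, q4, q5} --b--> {q0, q1, q2, q5, q6}  [seen]
Reachable DFA states: {q0}, {q1, q6}, {q0, q1, q5}, {q3, q4, q5}, {q0, q2, q5, q6}, {q1, q4, q5, q6}, {q0, q1, q2, q5, q6}, {q1, q2, q5, q6}, {q0, q1, q2, q5}, {q0, q1, q2, q3, q5, q6}, {q2, q3, q4, q5}, {q0, q1, q2, q3, q4, q5, q6}, {q0, q1, q2, q3, q4, q5}.
Accepting DFA states (contain an NFA accepting state): {q3, q4, q5}, {q1, q4, q5, q6}, {q0, q1, q2, q3, q5, q6}, {q2, q3, q4, q5}, {q0, q1, q2, q3, q4, q5, q6}, {q0, q1, q2, q3, q4, q5}.

6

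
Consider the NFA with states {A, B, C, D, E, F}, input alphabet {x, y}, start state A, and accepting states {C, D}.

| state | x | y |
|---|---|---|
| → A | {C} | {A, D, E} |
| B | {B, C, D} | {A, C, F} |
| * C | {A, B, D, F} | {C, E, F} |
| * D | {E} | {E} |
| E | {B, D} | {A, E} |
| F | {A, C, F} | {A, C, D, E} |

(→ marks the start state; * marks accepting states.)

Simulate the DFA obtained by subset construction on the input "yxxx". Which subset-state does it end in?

Start: {A}.
δ(A,y) = {A, D, E}.
Union: {A, D, E}.
After y: {A, D, E}.
δ(A,x) = {C}; δ(D,x) = {E}; δ(E,x) = {B, D}.
Union: {B, C, D, E}.
After x: {B, C, D, E}.
δ(B,x) = {B, C, D}; δ(C,x) = {A, B, D, F}; δ(D,x) = {E}; δ(E,x) = {B, D}.
Union: {A, B, C, D, E, F}.
After x: {A, B, C, D, E, F}.
δ(A,x) = {C}; δ(B,x) = {B, C, D}; δ(C,x) = {A, B, D, F}; δ(D,x) = {E}; δ(E,x) = {B, D}; δ(F,x) = {A, C, F}.
Union: {A, B, C, D, E, F}.
After x: {A, B, C, D, E, F}.

{A, B, C, D, E, F}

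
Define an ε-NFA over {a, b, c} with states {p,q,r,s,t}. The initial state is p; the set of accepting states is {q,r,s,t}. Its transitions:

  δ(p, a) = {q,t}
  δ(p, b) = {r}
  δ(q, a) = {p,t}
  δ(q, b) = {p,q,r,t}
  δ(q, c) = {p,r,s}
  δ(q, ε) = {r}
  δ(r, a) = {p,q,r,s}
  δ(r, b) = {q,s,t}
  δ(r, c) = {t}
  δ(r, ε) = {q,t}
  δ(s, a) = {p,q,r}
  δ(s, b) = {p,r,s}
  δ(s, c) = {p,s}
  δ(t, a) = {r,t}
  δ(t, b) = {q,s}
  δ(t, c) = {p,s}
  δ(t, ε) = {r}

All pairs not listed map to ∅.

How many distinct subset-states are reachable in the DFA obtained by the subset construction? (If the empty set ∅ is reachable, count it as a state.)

4

Start state of the DFA: {p} (ε-closure of the NFA start).
{p} --a--> {q,r,t}  [new]
{p} --b--> {q,r,t}  [seen]
{p} --c--> ∅  [new]
{q,r,t} --a--> {p,q,r,s,t}  [new]
{q,r,t} --b--> {p,q,r,s,t}  [seen]
{q,r,t} --c--> {p,q,r,s,t}  [seen]
∅ --a--> ∅  [seen]
∅ --b--> ∅  [seen]
∅ --c--> ∅  [seen]
{p,q,r,s,t} --a--> {p,q,r,s,t}  [seen]
{p,q,r,s,t} --b--> {p,q,r,s,t}  [seen]
{p,q,r,s,t} --c--> {p,q,r,s,t}  [seen]
Reachable DFA states: {p}, {q,r,t}, ∅, {p,q,r,s,t}.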